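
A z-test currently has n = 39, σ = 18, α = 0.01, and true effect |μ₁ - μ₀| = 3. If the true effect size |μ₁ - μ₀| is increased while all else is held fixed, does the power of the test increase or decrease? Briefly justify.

Power increases: a larger true effect increases the non-centrality λ = |μ₁ - μ₀|/(σ/√n).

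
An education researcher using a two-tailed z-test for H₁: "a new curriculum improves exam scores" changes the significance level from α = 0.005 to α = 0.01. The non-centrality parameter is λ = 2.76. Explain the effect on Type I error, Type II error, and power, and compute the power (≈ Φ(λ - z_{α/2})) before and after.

Increasing α from 0.005 to 0.01:
• Type I error rate increases (α is the Type I rate by definition).
• Critical value moves from z_{α/2} = 2.807 to 2.576, so power = Φ(λ - z_{α/2}) goes from Φ(2.76 - 2.807) = 0.481 to Φ(2.76 - 2.576) = 0.573.
• Type II error rate β = 1 - power therefore decreases (0.519 → 0.427).
Appropriate when false negatives are costly — here, keeping the old curriculum when the new one would have helped students.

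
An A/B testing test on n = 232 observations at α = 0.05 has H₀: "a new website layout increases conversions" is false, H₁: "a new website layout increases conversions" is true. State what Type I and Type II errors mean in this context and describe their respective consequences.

Type I (false positive): concluding that a new website layout increases conversions when it is not — rolling out a layout that doesn't actually help — wasted engineering effort. Type II (false negative): failing to conclude that a new website layout increases conversions when it is — discarding a layout that would have improved conversions — lost revenue. Which is costlier depends on domain priorities and is a judgement call rather than a statistical fact.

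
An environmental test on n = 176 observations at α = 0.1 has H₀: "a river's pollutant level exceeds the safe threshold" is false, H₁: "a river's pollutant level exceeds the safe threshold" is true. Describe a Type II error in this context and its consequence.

Type II error: failing to reject H₀ when it is false — concluding that a river's pollutant level exceeds the safe threshold is not supported when in fact it is. Consequence: allowing unsafe pollution to continue.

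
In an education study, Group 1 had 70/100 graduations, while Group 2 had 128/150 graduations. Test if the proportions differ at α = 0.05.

p̂₁ = 0.7, p̂₂ = 0.853, pooled p̂ = 0.792. z = -2.926. Critical: ±1.96. Reject H₀.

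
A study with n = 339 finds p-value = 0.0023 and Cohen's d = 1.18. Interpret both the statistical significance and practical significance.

Statistically significant (p = 0.0023 < 0.05). Cohen's d = 1.18 indicates a large effect size. Both statistical and practical significance should be considered.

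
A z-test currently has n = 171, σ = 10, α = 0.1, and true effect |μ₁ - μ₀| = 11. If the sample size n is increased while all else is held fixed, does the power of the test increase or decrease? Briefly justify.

Power increases: a larger n shrinks the standard error σ/√n, moving the sampling distribution under H₁ further from the critical value.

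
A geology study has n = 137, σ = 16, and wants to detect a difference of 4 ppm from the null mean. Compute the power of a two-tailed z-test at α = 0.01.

SE = σ/√n = 16/√137 = 1.367. Non-centrality λ = d/SE = 4/1.367 = 2.926. Power ≈ Φ(λ - z_{α/2}) = Φ(2.926 - 2.576) = Φ(0.35) = 0.637.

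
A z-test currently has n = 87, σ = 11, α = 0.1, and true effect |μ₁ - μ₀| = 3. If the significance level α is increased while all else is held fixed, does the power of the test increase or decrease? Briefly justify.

Power increases: a larger α lowers the critical value, so more of the H₁ sampling distribution falls in the rejection region.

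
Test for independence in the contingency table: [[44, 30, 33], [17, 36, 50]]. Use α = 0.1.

χ² = 15.908. df = 2, critical = 4.605. Reject H₀. Variables are dependent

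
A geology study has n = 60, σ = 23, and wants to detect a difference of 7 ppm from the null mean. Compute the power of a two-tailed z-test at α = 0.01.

SE = σ/√n = 23/√60 = 2.969. Non-centrality λ = d/SE = 7/2.969 = 2.357. Power ≈ Φ(λ - z_{α/2}) = Φ(2.357 - 2.576) = Φ(-0.219) = 0.414.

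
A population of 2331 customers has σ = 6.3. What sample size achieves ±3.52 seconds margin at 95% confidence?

Without FPC: n₀ = (1.96×6.3/3.52)² = 12.306. With FPC: n = n₀N/(n₀+N-1) = 12.2 → n = 13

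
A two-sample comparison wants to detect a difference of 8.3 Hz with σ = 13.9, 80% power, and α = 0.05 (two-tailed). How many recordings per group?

n per group = 2(z_α/2 + z_β)²σ²/d² = 2×(1.96 + 0.84)²×13.9²/8.3² = 44.0 → n = 44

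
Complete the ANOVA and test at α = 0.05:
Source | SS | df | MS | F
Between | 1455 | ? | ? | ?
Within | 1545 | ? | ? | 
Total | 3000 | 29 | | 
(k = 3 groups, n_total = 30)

df_between = 2, df_within = 27. MS_between = 727.5, MS_within = 57.22. F = 12.714, F_crit ≈ 3.354. Reject H₀.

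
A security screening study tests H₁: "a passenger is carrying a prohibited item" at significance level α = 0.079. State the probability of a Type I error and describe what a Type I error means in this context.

P(Type I error) = α = 0.079. A Type I error is rejecting H₀ when H₀ is actually true (false positive) — here, concluding that a passenger is carrying a prohibited item when in fact this is not the case. Consequence: detaining an innocent passenger — delay and inconvenience.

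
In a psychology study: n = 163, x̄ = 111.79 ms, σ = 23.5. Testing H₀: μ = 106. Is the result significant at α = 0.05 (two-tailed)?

z = (111.79 - 106)/(23.5/√163) = 3.146. Since |z| > 1.96, significant at α = 0.05.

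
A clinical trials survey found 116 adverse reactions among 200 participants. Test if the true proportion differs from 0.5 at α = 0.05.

p̂ = 0.58, p₀ = 0.5. z = (p̂ - p₀)/√(p₀(1-p₀)/n) = 2.263. Critical: ±1.96. Reject H₀.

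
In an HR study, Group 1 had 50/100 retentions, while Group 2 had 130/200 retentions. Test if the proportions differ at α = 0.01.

p̂₁ = 0.5, p̂₂ = 0.65, pooled p̂ = 0.6. z = -2.5. Critical: ±2.576. Fail to reject H₀.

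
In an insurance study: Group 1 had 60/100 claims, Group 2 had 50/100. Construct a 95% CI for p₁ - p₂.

p̂₁ = 0.6, p̂₂ = 0.5. Difference = 0.1. CI = (-0.037, 0.237)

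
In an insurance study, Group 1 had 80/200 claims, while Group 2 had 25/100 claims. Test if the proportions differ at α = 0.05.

p̂₁ = 0.4, p̂₂ = 0.25, pooled p̂ = 0.35. z = 2.568. Critical: ±1.96. Reject H₀.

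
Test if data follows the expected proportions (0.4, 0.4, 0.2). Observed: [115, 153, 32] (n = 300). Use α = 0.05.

Expected: [120.0, 120.0, 60.0]. χ² = 22.35. df = 2, critical = 5.991. Reject H₀.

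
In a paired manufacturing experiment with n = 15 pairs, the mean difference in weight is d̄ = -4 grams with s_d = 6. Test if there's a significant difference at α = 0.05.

t = d̄/(s_d/√n) = -4/(6/√15) = -2.582. df = 14, critical t = ±2.145. Reject H₀.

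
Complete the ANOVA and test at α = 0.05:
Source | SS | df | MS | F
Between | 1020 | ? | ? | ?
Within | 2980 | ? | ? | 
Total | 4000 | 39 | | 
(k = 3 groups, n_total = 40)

df_between = 2, df_within = 37. MS_between = 510.0, MS_within = 80.54. F = 6.332, F_crit ≈ 3.252. Reject H₀.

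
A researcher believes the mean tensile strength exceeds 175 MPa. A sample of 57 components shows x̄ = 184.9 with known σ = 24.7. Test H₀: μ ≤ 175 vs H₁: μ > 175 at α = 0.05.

z = 3.026. Critical value: 1.645. Reject H₀.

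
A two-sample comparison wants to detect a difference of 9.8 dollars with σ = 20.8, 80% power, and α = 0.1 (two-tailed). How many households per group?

n per group = 2(z_α/2 + z_β)²σ²/d² = 2×(1.645 + 0.84)²×20.8²/9.8² = 55.6 → n = 56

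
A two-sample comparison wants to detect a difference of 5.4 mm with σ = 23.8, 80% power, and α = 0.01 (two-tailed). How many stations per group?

n per group = 2(z_α/2 + z_β)²σ²/d² = 2×(2.576 + 0.84)²×23.8²/5.4² = 453.3 → n = 454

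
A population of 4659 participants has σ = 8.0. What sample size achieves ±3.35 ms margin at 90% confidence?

Without FPC: n₀ = (1.645×8.0/3.35)² = 15.432. With FPC: n = n₀N/(n₀+N-1) = 15.4 → n = 16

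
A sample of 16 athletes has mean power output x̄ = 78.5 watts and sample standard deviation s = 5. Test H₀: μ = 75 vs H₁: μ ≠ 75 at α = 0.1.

t = (x̄ - μ₀)/(s/√n) = (78.5 - 75)/(5/√16) = 2.8. df = 15, critical t = ±1.753. Reject H₀.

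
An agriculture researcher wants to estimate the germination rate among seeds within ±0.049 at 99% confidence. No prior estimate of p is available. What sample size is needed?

Conservative approach: use p = 0.5 (maximizes p(1-p) = 0.25). n = z²(0.25)/E² = 2.576²×0.25/0.049² = 690.9 → n = 691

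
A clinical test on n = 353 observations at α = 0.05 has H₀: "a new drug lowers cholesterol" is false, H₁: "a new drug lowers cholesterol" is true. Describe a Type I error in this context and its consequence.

Type I error: rejecting H₀ when it is true — concluding that a new drug lowers cholesterol when in fact it is not. Consequence: approving an ineffective drug — patients take a useless medication and may skip effective alternatives.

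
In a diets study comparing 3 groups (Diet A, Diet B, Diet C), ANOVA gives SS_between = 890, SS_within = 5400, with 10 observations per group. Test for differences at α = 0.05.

df_between = 2, df_within = 27. F = MS_between/MS_within = 445.0/200.0 = 2.225. F_crit ≈ 3.354. Fail to reject H₀.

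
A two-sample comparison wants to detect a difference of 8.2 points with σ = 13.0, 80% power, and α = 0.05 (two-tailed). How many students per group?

n per group = 2(z_α/2 + z_β)²σ²/d² = 2×(1.96 + 0.84)²×13.0²/8.2² = 39.4 → n = 40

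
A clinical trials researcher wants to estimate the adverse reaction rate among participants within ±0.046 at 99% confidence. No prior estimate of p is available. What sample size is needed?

Conservative approach: use p = 0.5 (maximizes p(1-p) = 0.25). n = z²(0.25)/E² = 2.576²×0.25/0.046² = 784.0 → n = 784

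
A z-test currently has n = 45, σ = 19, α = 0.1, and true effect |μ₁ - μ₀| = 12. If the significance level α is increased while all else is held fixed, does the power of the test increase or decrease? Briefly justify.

Power increases: a larger α lowers the critical value, so more of the H₁ sampling distribution falls in the rejection region.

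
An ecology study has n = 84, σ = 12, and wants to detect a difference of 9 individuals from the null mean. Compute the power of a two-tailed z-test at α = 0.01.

SE = σ/√n = 12/√84 = 1.309. Non-centrality λ = d/SE = 9/1.309 = 6.874. Power ≈ Φ(λ - z_{α/2}) = Φ(6.874 - 2.576) = Φ(4.298) = 1.0.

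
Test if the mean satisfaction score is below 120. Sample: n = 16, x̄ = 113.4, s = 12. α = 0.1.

t = (113.4 - 120)/(12/√16) = -2.2, df = 15. Critical t = -1.341. Reject H₀.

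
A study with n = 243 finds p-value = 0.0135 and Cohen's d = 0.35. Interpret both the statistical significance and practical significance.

Statistically significant (p = 0.0135 < 0.05). Cohen's d = 0.35 indicates a small effect size. Both statistical and practical significance should be considered.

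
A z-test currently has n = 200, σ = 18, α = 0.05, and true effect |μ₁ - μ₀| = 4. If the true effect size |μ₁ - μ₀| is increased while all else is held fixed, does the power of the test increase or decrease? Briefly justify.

Power increases: a larger true effect increases the non-centrality λ = |μ₁ - μ₀|/(σ/√n).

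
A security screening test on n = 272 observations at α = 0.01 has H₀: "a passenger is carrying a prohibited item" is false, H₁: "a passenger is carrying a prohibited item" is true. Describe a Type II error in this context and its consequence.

Type II error: failing to reject H₀ when it is false — concluding that a passenger is carrying a prohibited item is not supported when in fact it is. Consequence: letting a prohibited item through — security breach.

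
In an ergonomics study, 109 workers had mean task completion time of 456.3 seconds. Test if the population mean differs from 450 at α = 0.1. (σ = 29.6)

z = (x̄ - μ₀)/(σ/√n) = (456.3 - 450)/(29.6/√109) = 2.222. Critical value: ±1.645. Since |2.222| > 1.645, Reject H₀.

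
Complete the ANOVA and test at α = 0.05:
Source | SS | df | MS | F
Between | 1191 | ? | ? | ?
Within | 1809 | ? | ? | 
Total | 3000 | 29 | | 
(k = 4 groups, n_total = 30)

df_between = 3, df_within = 26. MS_between = 397.0, MS_within = 69.58. F = 5.706, F_crit ≈ 2.975. Reject H₀.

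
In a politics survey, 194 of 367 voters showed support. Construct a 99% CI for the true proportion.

p̂ = 0.529. CI = p̂ ± z*√(p̂(1-p̂)/n) = (0.461, 0.596)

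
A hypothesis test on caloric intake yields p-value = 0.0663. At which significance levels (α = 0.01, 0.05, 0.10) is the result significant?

p = 0.0663. Significant at: α = 0.1.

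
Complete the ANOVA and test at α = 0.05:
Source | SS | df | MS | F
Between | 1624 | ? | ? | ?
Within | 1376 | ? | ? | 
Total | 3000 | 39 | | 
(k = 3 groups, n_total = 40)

df_between = 2, df_within = 37. MS_between = 812.0, MS_within = 37.19. F = 21.834, F_crit ≈ 3.252. Reject H₀.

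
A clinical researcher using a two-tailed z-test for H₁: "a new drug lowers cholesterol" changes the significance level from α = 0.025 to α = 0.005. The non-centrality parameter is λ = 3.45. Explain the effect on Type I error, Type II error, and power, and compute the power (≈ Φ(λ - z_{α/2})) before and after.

Decreasing α from 0.025 to 0.005:
• Type I error rate decreases (α is the Type I rate by definition).
• Critical value moves from z_{α/2} = 2.241 to 2.807, so power = Φ(λ - z_{α/2}) goes from Φ(3.45 - 2.241) = 0.887 to Φ(3.45 - 2.807) = 0.74.
• Type II error rate β = 1 - power therefore increases (0.113 → 0.26).
Appropriate when false positives are costly — here, approving an ineffective drug — patients take a useless medication and may skip effective alternatives.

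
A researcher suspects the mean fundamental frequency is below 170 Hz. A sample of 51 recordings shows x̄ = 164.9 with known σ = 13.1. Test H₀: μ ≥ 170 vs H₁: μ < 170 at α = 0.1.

z = -2.78. Critical value: -1.28. Reject H₀.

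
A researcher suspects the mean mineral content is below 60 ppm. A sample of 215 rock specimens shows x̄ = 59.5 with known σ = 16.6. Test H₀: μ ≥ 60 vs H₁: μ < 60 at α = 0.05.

z = -0.442. Critical value: -1.645. Fail to reject H₀.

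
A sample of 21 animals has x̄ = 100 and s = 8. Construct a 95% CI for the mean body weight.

CI = x̄ ± t*(s/√n) = 100 ± 2.086(8/√21) = (96.36, 103.64)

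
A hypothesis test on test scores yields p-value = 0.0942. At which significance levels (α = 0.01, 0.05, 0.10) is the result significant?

p = 0.0942. Significant at: α = 0.1.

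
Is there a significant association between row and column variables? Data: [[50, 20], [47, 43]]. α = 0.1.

χ² = 6.085. df = 1, critical = 2.706. Reject H₀. Variables are dependent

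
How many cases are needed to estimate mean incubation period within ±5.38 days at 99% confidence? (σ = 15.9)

n = (z*σ/E)² = (2.576×15.9/5.38)² = 58.0 → n = 58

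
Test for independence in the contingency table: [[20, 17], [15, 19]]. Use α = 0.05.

χ² = 0.7. df = 1, critical = 3.841. Fail to reject H₀. No evidence of dependence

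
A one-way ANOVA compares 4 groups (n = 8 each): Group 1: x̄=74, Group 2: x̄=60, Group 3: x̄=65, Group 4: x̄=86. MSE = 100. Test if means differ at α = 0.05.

Grand mean = 71.25. SS_between = 3126.0, MS_between = 1042.0. F = 10.42, F_crit ≈ 2.947. Reject H₀.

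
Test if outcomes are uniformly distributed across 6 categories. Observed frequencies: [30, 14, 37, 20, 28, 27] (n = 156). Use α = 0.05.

Expected = 26 each. χ² = Σ(O-E)²/E = 12.385. df = 5, critical value = 11.07. Reject H₀.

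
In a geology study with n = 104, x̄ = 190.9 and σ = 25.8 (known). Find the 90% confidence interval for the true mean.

CI = x̄ ± z*(σ/√n) = 190.9 ± 1.645(25.8/√104) = 190.9 ± 4.16 = (186.74, 195.06)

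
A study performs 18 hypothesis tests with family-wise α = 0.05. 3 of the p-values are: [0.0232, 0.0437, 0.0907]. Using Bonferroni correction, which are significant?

Bonferroni α = 0.05/18 = 0.00278. None of the given p-values are significant.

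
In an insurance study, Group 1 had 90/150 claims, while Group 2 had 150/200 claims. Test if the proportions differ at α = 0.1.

p̂₁ = 0.6, p̂₂ = 0.75, pooled p̂ = 0.686. z = -2.991. Critical: ±1.645. Reject H₀.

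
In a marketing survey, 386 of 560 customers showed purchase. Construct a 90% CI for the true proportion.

p̂ = 0.689. CI = p̂ ± z*√(p̂(1-p̂)/n) = (0.657, 0.721)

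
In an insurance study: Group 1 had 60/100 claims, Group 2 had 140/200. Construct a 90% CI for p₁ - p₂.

p̂₁ = 0.6, p̂₂ = 0.7. Difference = -0.1. CI = (-0.197, -0.003)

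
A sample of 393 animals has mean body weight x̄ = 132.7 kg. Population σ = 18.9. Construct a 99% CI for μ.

CI = x̄ ± z*(σ/√n) = 132.7 ± 2.576(18.9/√393) = 132.7 ± 2.46 = (130.24, 135.16)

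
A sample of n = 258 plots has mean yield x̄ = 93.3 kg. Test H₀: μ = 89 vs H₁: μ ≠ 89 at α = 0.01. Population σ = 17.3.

z = (x̄ - μ₀)/(σ/√n) = (93.3 - 89)/(17.3/√258) = 3.992. Critical value: ±2.576. Since |3.992| > 2.576, Reject H₀.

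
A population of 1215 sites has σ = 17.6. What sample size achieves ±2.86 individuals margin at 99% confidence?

Without FPC: n₀ = (2.576×17.6/2.86)² = 251.296. With FPC: n = n₀N/(n₀+N-1) = 208.4 → n = 209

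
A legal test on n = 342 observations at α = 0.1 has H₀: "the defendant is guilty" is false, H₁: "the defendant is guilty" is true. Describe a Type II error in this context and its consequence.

Type II error: failing to reject H₀ when it is false — concluding that the defendant is guilty is not supported when in fact it is. Consequence: acquitting a guilty person.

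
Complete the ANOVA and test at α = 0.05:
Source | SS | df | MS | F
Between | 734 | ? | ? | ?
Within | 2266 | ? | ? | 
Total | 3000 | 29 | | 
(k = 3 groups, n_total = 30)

df_between = 2, df_within = 27. MS_between = 367.0, MS_within = 83.93. F = 4.373, F_crit ≈ 3.354. Reject H₀.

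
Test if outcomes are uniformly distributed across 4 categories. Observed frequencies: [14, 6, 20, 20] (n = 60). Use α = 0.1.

Expected = 15 each. χ² = Σ(O-E)²/E = 8.8. df = 3, critical value = 6.251. Reject H₀.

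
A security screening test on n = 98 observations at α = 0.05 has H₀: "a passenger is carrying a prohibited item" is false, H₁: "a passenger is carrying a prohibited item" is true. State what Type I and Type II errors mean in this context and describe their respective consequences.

Type I (false positive): concluding that a passenger is carrying a prohibited item when it is not — detaining an innocent passenger — delay and inconvenience. Type II (false negative): failing to conclude that a passenger is carrying a prohibited item when it is — letting a prohibited item through — security breach. Which is costlier depends on domain priorities and is a judgement call rather than a statistical fact.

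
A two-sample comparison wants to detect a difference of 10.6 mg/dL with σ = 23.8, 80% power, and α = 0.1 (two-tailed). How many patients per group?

n per group = 2(z_α/2 + z_β)²σ²/d² = 2×(1.645 + 0.84)²×23.8²/10.6² = 62.3 → n = 63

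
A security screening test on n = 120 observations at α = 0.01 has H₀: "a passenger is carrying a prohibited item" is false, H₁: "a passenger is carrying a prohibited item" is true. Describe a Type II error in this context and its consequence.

Type II error: failing to reject H₀ when it is false — concluding that a passenger is carrying a prohibited item is not supported when in fact it is. Consequence: letting a prohibited item through — security breach.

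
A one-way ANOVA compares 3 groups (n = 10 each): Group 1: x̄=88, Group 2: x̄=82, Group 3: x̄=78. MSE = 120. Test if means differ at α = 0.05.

Grand mean = 82.67. SS_between = 506.67, MS_between = 253.33. F = 2.111, F_crit ≈ 3.354. Fail to reject H₀.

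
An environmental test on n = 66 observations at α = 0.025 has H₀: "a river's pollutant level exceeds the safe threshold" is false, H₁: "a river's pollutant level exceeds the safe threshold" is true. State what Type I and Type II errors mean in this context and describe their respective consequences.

Type I (false positive): concluding that a river's pollutant level exceeds the safe threshold when it is not — shutting down a compliant factory unnecessarily. Type II (false negative): failing to conclude that a river's pollutant level exceeds the safe threshold when it is — allowing unsafe pollution to continue. Which is costlier depends on domain priorities and is a judgement call rather than a statistical fact.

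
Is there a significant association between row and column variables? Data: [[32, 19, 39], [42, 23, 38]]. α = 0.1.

χ² = 0.874. df = 2, critical = 4.605. Fail to reject H₀. No evidence of dependence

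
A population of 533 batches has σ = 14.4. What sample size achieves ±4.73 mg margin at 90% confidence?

Without FPC: n₀ = (1.645×14.4/4.73)² = 25.08. With FPC: n = n₀N/(n₀+N-1) = 24.0 → n = 24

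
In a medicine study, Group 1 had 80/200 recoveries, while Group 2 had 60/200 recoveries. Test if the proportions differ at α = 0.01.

p̂₁ = 0.4, p̂₂ = 0.3, pooled p̂ = 0.35. z = 2.097. Critical: ±2.576. Fail to reject H₀.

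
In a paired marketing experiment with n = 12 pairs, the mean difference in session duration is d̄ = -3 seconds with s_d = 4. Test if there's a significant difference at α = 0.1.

t = d̄/(s_d/√n) = -3/(4/√12) = -2.598. df = 11, critical t = ±1.796. Reject H₀.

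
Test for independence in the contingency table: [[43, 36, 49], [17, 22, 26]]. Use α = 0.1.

χ² = 1.27. df = 2, critical = 4.605. Fail to reject H₀. No evidence of dependence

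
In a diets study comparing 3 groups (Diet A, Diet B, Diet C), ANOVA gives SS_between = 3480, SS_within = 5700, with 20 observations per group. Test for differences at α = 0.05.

df_between = 2, df_within = 57. F = MS_between/MS_within = 1740.0/100.0 = 17.4. F_crit ≈ 3.159. Reject H₀. At least one mean differs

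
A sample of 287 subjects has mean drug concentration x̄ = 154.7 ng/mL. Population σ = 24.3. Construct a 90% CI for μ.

CI = x̄ ± z*(σ/√n) = 154.7 ± 1.645(24.3/√287) = 154.7 ± 2.36 = (152.34, 157.06)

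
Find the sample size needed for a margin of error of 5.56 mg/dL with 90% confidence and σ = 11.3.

n = (z*σ/E)² = (1.645×11.3/5.56)² = 11.2 → n = 12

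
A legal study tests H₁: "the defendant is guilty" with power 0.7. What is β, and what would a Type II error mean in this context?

β = 1 - power = 1 - 0.7 = 0.3. A Type II error is failing to reject H₀ when H₀ is false (false negative) — here, failing to conclude that the defendant is guilty when in fact it is true. Consequence: acquitting a guilty person.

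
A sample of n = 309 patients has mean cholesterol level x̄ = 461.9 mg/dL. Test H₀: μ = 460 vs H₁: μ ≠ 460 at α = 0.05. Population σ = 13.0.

z = (x̄ - μ₀)/(σ/√n) = (461.9 - 460)/(13.0/√309) = 2.569. Critical value: ±1.96. Since |2.569| > 1.96, Reject H₀.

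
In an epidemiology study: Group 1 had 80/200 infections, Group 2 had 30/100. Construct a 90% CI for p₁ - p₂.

p̂₁ = 0.4, p̂₂ = 0.3. Difference = 0.1. CI = (0.006, 0.194)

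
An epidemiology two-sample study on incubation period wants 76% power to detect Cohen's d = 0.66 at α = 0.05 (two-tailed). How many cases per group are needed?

z_{α/2} = 1.96, z_β = Φ⁻¹(0.76) = 0.706. For medium effect (d = 0.66): n per group = 2(z_{α/2} + z_β)²/d² = 2(1.96 + 0.706)²/0.66² = 32.6 → 33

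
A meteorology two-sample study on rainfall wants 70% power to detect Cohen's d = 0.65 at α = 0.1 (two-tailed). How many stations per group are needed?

z_{α/2} = 1.645, z_β = Φ⁻¹(0.7) = 0.524. For medium effect (d = 0.65): n per group = 2(z_{α/2} + z_β)²/d² = 2(1.645 + 0.524)²/0.65² = 22.3 → 23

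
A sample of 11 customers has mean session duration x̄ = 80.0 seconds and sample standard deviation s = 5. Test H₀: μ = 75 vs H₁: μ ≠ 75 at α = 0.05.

t = (x̄ - μ₀)/(s/√n) = (80.0 - 75)/(5/√11) = 3.317. df = 10, critical t = ±2.228. Reject H₀.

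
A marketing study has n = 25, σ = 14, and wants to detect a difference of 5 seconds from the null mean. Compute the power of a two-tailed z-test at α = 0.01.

SE = σ/√n = 14/√25 = 2.8. Non-centrality λ = d/SE = 5/2.8 = 1.786. Power ≈ Φ(λ - z_{α/2}) = Φ(1.786 - 2.576) = Φ(-0.79) = 0.215.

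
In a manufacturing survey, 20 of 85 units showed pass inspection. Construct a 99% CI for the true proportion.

p̂ = 0.235. CI = p̂ ± z*√(p̂(1-p̂)/n) = (0.117, 0.354)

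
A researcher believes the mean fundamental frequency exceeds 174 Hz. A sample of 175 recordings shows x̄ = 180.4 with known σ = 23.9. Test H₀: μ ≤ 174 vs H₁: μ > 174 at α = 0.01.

z = 3.542. Critical value: 2.33. Reject H₀.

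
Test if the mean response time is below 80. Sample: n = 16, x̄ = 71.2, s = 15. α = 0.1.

t = (71.2 - 80)/(15/√16) = -2.347, df = 15. Critical t = -1.341. Reject H₀.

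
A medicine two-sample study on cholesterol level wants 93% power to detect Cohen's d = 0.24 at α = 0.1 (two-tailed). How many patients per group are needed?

z_{α/2} = 1.645, z_β = Φ⁻¹(0.93) = 1.476. For small effect (d = 0.24): n per group = 2(z_{α/2} + z_β)²/d² = 2(1.645 + 1.476)²/0.24² = 338.2 → 339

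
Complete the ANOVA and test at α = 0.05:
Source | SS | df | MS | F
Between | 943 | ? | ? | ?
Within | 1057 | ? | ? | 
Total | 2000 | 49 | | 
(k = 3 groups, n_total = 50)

df_between = 2, df_within = 47. MS_between = 471.5, MS_within = 22.49. F = 20.965, F_crit ≈ 3.195. Reject H₀.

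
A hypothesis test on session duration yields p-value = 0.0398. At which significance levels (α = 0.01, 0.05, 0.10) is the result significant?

p = 0.0398. Significant at: α = 0.05, 0.1.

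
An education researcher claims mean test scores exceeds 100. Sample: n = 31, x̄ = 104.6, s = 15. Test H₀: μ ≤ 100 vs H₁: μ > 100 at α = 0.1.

t = (104.6 - 100)/(15/√31) = 1.707, df = 30. Critical t = 1.31. Reject H₀.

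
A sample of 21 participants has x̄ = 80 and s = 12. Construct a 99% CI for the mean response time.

CI = x̄ ± t*(s/√n) = 80 ± 2.845(12/√21) = (72.55, 87.45)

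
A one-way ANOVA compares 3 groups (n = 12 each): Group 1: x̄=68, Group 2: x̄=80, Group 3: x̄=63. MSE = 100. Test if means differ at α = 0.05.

Grand mean = 70.33. SS_between = 1832.0, MS_between = 916.0. F = 9.16, F_crit ≈ 3.285. Reject H₀.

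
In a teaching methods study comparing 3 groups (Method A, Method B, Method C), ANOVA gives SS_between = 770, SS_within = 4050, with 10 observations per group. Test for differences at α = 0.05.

df_between = 2, df_within = 27. F = MS_between/MS_within = 385.0/150.0 = 2.567. F_crit ≈ 3.354. Fail to reject H₀.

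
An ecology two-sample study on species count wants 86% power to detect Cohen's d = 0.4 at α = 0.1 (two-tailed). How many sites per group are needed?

z_{α/2} = 1.645, z_β = Φ⁻¹(0.86) = 1.08. For small effect (d = 0.4): n per group = 2(z_{α/2} + z_β)²/d² = 2(1.645 + 1.08)²/0.4² = 92.8 → 93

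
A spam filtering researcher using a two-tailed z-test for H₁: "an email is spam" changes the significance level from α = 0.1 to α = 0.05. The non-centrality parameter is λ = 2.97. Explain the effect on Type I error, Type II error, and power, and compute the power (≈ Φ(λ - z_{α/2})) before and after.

Decreasing α from 0.1 to 0.05:
• Type I error rate decreases (α is the Type I rate by definition).
• Critical value moves from z_{α/2} = 1.645 to 1.96, so power = Φ(λ - z_{α/2}) goes from Φ(2.97 - 1.645) = 0.907 to Φ(2.97 - 1.96) = 0.844.
• Type II error rate β = 1 - power therefore increases (0.093 → 0.156).
Appropriate when false positives are costly — here, a legitimate email is sent to the spam folder and the user misses it.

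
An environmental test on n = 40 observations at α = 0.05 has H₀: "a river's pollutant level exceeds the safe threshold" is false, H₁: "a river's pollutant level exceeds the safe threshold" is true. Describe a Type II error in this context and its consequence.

Type II error: failing to reject H₀ when it is false — concluding that a river's pollutant level exceeds the safe threshold is not supported when in fact it is. Consequence: allowing unsafe pollution to continue.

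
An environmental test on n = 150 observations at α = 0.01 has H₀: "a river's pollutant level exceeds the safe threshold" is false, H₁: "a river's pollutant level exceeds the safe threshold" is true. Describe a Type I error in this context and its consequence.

Type I error: rejecting H₀ when it is true — concluding that a river's pollutant level exceeds the safe threshold when in fact it is not. Consequence: shutting down a compliant factory unnecessarily.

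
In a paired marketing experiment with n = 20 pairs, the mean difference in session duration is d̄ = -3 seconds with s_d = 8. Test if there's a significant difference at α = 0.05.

t = d̄/(s_d/√n) = -3/(8/√20) = -1.677. df = 19, critical t = ±2.093. Fail to reject H₀.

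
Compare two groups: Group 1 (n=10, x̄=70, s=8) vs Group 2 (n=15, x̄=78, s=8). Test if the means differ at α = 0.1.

Pooled sp = 8.0. t = -2.449, df = 23. Critical t = ±1.714. Reject H₀.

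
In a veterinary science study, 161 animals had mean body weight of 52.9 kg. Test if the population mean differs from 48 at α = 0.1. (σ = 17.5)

z = (x̄ - μ₀)/(σ/√n) = (52.9 - 48)/(17.5/√161) = 3.553. Critical value: ±1.645. Since |3.553| > 1.645, Reject H₀.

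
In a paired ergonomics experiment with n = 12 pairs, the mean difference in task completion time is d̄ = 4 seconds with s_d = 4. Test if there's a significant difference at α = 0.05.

t = d̄/(s_d/√n) = 4/(4/√12) = 3.464. df = 11, critical t = ±2.201. Reject H₀.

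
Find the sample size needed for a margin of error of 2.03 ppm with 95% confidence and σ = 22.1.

n = (z*σ/E)² = (1.96×22.1/2.03)² = 455.3 → n = 456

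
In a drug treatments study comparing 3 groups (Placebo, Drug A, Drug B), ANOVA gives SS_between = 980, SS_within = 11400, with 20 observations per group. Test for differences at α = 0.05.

df_between = 2, df_within = 57. F = MS_between/MS_within = 490.0/200.0 = 2.45. F_crit ≈ 3.159. Fail to reject H₀.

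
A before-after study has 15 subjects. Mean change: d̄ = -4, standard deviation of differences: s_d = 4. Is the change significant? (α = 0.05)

t = d̄/(s_d/√n) = -4/(4/√15) = -3.873. df = 14, critical t = ±2.145. Reject H₀.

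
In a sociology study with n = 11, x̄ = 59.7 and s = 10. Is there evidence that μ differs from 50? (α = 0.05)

t = (x̄ - μ₀)/(s/√n) = (59.7 - 50)/(10/√11) = 3.217. df = 10, critical t = ±2.228. Reject H₀.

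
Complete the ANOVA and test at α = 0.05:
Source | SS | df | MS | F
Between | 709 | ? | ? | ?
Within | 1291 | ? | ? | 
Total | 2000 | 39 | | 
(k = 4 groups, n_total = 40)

df_between = 3, df_within = 36. MS_between = 236.33, MS_within = 35.86. F = 6.59, F_crit ≈ 2.866. Reject H₀.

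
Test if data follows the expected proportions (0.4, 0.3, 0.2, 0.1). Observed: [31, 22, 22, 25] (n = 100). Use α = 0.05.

Expected: [40.0, 30.0, 20.0, 10.0]. χ² = 26.858. df = 3, critical = 7.815. Reject H₀.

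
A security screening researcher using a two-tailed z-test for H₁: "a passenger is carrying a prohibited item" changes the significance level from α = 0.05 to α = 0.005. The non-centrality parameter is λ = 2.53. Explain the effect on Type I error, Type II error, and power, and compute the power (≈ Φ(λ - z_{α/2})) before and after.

Decreasing α from 0.05 to 0.005:
• Type I error rate decreases (α is the Type I rate by definition).
• Critical value moves from z_{α/2} = 1.96 to 2.807, so power = Φ(λ - z_{α/2}) goes from Φ(2.53 - 1.96) = 0.716 to Φ(2.53 - 2.807) = 0.391.
• Type II error rate β = 1 - power therefore increases (0.284 → 0.609).
Appropriate when false positives are costly — here, detaining an innocent passenger — delay and inconvenience.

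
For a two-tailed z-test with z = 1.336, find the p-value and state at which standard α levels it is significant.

p = 2·P(Z > |1.336|) = 2·(1 - Φ(1.336)) ≈ 0.1815. Not significant at any standard level.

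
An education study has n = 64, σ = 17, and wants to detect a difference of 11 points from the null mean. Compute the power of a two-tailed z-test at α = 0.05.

SE = σ/√n = 17/√64 = 2.125. Non-centrality λ = d/SE = 11/2.125 = 5.176. Power ≈ Φ(λ - z_{α/2}) = Φ(5.176 - 1.96) = Φ(3.216) = 0.999.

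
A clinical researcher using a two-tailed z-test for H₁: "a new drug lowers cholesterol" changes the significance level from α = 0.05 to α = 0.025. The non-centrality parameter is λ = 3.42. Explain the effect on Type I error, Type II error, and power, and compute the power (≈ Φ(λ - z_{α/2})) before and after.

Decreasing α from 0.05 to 0.025:
• Type I error rate decreases (α is the Type I rate by definition).
• Critical value moves from z_{α/2} = 1.96 to 2.241, so power = Φ(λ - z_{α/2}) goes from Φ(3.42 - 1.96) = 0.928 to Φ(3.42 - 2.241) = 0.881.
• Type II error rate β = 1 - power therefore increases (0.072 → 0.119).
Appropriate when false positives are costly — here, approving an ineffective drug — patients take a useless medication and may skip effective alternatives.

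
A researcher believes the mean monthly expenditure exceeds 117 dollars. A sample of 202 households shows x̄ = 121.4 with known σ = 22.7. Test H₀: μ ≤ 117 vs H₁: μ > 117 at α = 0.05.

z = 2.755. Critical value: 1.645. Reject H₀.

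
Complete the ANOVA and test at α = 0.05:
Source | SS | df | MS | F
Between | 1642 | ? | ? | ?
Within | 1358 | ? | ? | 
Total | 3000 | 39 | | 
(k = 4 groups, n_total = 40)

df_between = 3, df_within = 36. MS_between = 547.33, MS_within = 37.72. F = 14.51, F_crit ≈ 2.866. Reject H₀.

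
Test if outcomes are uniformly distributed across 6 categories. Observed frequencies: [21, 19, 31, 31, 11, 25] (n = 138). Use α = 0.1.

Expected = 23 each. χ² = Σ(O-E)²/E = 12.87. df = 5, critical value = 9.236. Reject H₀.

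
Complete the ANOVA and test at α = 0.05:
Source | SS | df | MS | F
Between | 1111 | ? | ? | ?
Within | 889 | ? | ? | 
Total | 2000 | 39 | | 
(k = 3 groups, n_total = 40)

df_between = 2, df_within = 37. MS_between = 555.5, MS_within = 24.03. F = 23.12, F_crit ≈ 3.252. Reject H₀.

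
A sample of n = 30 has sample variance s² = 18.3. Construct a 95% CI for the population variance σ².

df = 29. χ²_{0.025} = 45.722, χ²_{0.975} = 16.047. CI for σ² = ((n-1)s²/χ²_{α/2}, (n-1)s²/χ²_{1-α/2}) = (29·18.3/45.722, 29·18.3/16.047) = (11.61, 33.07)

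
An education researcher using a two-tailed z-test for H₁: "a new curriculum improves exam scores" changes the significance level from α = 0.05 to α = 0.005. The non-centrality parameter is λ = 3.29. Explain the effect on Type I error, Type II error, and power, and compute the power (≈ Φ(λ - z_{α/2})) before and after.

Decreasing α from 0.05 to 0.005:
• Type I error rate decreases (α is the Type I rate by definition).
• Critical value moves from z_{α/2} = 1.96 to 2.807, so power = Φ(λ - z_{α/2}) goes from Φ(3.29 - 1.96) = 0.908 to Φ(3.29 - 2.807) = 0.685.
• Type II error rate β = 1 - power therefore increases (0.092 → 0.315).
Appropriate when false positives are costly — here, adopting a curriculum that gives no real benefit — disruption for nothing.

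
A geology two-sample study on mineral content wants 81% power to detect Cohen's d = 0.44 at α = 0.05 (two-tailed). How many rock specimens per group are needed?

z_{α/2} = 1.96, z_β = Φ⁻¹(0.81) = 0.878. For small effect (d = 0.44): n per group = 2(z_{α/2} + z_β)²/d² = 2(1.96 + 0.878)²/0.44² = 83.2 → 84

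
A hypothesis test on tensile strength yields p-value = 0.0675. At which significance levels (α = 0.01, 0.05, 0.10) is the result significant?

p = 0.0675. Significant at: α = 0.1.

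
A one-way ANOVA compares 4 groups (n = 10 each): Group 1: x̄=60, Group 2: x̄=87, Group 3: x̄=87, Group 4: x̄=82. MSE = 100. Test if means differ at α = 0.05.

Grand mean = 79.0. SS_between = 4980.0, MS_between = 1660.0. F = 16.6, F_crit ≈ 2.866. Reject H₀.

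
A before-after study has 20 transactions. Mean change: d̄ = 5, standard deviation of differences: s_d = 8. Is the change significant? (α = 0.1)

t = d̄/(s_d/√n) = 5/(8/√20) = 2.795. df = 19, critical t = ±1.729. Reject H₀.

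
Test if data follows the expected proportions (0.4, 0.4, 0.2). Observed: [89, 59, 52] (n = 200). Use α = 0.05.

Expected: [80.0, 80.0, 40.0]. χ² = 10.125. df = 2, critical = 5.991. Reject H₀.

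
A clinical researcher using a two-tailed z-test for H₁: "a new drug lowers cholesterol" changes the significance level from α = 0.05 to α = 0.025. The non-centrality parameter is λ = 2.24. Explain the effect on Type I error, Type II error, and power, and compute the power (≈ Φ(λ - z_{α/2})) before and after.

Decreasing α from 0.05 to 0.025:
• Type I error rate decreases (α is the Type I rate by definition).
• Critical value moves from z_{α/2} = 1.96 to 2.241, so power = Φ(λ - z_{α/2}) goes from Φ(2.24 - 1.96) = 0.61 to Φ(2.24 - 2.241) = 0.5.
• Type II error rate β = 1 - power therefore increases (0.39 → 0.5).
Appropriate when false positives are costly — here, approving an ineffective drug — patients take a useless medication and may skip effective alternatives.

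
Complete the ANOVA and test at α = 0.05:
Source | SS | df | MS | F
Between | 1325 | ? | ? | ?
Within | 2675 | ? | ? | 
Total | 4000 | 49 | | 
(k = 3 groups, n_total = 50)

df_between = 2, df_within = 47. MS_between = 662.5, MS_within = 56.91. F = 11.64, F_crit ≈ 3.195. Reject H₀.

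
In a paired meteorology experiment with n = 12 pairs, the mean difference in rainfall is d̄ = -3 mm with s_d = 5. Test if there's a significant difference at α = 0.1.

t = d̄/(s_d/√n) = -3/(5/√12) = -2.078. df = 11, critical t = ±1.796. Reject H₀.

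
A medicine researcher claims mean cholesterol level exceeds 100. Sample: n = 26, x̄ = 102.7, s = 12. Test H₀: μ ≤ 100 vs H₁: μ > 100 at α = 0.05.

t = (102.7 - 100)/(12/√26) = 1.147, df = 25. Critical t = 1.708. Fail to reject H₀.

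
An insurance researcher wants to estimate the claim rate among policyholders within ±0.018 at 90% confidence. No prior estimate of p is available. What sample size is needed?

Conservative approach: use p = 0.5 (maximizes p(1-p) = 0.25). n = z²(0.25)/E² = 1.645²×0.25/0.018² = 2088.0 → n = 2088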